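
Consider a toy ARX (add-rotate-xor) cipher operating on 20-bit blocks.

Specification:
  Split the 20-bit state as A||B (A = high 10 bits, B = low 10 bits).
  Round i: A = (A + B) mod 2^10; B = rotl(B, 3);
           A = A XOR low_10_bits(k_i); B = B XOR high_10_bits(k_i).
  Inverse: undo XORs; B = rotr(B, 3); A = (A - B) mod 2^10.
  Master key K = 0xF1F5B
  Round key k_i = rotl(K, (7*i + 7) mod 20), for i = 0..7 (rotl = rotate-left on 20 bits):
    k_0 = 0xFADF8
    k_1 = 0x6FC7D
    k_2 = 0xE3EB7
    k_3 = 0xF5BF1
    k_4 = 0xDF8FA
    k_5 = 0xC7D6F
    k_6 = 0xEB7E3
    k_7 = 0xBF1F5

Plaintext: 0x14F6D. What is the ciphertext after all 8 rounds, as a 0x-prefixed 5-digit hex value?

s_0 = plaintext = 0x14F6D
s_1 = Round(s_0, k_0) = 0x8E085
s_2 = Round(s_1, k_1) = 0xB0196
s_3 = Round(s_2, k_2) = 0xB873C
s_4 = Round(s_3, k_3) = 0x7B230
s_5 = Round(s_4, k_4) = 0x39AFA
s_6 = Round(s_5, k_5) = 0xA3CCA
s_7 = Round(s_6, k_6) = 0x2E9FC
s_8 = Round(s_7, k_7) = 0xD0D1F

0xD0D1F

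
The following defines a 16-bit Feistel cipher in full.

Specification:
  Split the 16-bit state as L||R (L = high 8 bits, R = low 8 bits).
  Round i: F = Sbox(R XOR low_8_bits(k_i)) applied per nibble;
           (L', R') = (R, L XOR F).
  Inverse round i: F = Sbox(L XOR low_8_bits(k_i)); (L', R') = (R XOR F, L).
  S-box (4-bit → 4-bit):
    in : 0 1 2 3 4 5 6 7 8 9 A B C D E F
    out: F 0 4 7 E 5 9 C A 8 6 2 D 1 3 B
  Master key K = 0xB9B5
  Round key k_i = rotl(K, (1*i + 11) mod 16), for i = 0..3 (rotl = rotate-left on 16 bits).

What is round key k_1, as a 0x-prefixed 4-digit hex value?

0x5B9B

K = 0xB9B5
k_0 = rotl(K, (1*0+11) mod 16) = rotl(K, 11) = 0xADCD
k_1 = rotl(K, (1*1+11) mod 16) = rotl(K, 12) = 0x5B9B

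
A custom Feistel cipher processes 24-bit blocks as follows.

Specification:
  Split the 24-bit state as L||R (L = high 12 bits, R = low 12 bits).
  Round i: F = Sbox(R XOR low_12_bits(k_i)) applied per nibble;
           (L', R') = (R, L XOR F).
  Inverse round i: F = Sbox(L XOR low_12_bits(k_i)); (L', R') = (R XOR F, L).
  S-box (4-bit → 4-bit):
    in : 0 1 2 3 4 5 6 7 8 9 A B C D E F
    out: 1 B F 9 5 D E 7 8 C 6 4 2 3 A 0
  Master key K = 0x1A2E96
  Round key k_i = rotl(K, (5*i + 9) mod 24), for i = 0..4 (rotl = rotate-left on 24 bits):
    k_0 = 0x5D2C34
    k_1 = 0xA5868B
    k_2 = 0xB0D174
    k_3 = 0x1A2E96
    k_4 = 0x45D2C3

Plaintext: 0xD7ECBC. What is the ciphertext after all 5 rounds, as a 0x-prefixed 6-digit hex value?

s_0 = plaintext = 0xD7ECBC
s_1 = Round(s_0, k_0) = 0xCBCCF6
s_2 = Round(s_1, k_1) = 0xCF6ACF
s_3 = Round(s_2, k_2) = 0xACF8B2
s_4 = Round(s_3, k_3) = 0x8B243A
s_5 = Round(s_4, k_4) = 0x43A6BE

0x43A6BE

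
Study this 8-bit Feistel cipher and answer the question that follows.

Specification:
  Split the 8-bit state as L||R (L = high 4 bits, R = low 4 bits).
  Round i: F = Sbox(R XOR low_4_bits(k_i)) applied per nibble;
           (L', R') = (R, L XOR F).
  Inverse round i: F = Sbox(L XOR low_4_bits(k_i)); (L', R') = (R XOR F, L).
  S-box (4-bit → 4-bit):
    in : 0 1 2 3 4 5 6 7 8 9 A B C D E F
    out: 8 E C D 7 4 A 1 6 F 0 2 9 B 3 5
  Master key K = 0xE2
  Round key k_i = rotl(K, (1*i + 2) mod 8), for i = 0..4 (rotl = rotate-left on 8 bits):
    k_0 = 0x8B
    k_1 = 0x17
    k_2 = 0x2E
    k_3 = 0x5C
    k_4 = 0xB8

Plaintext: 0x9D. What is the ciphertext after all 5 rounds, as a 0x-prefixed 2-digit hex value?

s_0 = plaintext = 0x9D
s_1 = Round(s_0, k_0) = 0xD3
s_2 = Round(s_1, k_1) = 0x3A
s_3 = Round(s_2, k_2) = 0xA4
s_4 = Round(s_3, k_3) = 0x4C
s_5 = Round(s_4, k_4) = 0xC3

0xC3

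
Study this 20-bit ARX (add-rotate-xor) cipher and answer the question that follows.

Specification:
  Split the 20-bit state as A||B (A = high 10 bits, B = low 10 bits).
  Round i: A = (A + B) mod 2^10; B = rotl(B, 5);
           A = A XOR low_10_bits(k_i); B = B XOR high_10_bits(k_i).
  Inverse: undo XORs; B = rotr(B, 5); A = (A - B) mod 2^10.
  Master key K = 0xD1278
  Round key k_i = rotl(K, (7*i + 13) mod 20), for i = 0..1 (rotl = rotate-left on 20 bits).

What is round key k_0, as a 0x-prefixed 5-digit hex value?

0xF1A24

K = 0xD1278
k_0 = rotl(K, (7*0+13) mod 20) = rotl(K, 13) = 0xF1A24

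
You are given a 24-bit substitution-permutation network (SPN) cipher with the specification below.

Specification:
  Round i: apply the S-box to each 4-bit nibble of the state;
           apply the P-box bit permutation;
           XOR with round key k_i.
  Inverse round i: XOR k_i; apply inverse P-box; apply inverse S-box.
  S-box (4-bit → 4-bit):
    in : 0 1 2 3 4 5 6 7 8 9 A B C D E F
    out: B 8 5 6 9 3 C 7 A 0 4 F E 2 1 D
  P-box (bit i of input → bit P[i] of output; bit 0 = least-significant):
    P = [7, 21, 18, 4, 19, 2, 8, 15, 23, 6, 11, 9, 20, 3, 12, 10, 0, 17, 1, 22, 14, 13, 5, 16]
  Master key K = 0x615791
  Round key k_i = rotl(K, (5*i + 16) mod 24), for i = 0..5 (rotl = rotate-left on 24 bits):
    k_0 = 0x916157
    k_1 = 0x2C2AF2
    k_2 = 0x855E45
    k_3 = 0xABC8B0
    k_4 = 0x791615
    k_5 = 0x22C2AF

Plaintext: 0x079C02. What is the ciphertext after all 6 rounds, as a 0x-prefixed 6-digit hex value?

s_0 = plaintext = 0x079C02
s_1 = Round(s_0, k_0) = 0x9E8B90
s_2 = Round(s_1, k_1) = 0x8C242B
s_3 = Round(s_2, k_2) = 0x7A6DD7
s_4 = Round(s_3, k_3) = 0x8FBC56
s_5 = Round(s_4, k_4) = 0x24284A
s_6 = Round(s_5, k_5) = 0x7E10CE

0x7E10CE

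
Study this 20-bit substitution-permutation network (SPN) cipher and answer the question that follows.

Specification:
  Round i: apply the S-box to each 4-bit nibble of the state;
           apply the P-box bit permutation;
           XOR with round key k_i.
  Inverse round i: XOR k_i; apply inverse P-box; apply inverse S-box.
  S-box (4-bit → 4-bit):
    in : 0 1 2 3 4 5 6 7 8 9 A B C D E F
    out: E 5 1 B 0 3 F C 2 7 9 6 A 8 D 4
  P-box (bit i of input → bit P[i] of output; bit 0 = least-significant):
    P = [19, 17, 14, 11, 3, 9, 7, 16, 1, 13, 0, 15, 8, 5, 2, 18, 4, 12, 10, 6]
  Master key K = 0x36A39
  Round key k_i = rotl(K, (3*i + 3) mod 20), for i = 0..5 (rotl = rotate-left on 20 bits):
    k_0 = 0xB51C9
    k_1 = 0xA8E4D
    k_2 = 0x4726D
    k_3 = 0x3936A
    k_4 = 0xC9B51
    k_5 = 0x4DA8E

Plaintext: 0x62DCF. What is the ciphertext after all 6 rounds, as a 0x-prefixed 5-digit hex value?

0xD7225

s_0 = plaintext = 0x62DCF
s_1 = Round(s_0, k_0) = 0xA8699
s_2 = Round(s_1, k_1) = 0x06CB6
s_3 = Round(s_2, k_2) = 0xA8D89
s_4 = Round(s_3, k_3) = 0x9511A
s_5 = Round(s_4, k_4) = 0x486EA
s_6 = Round(s_5, k_5) = 0xD7225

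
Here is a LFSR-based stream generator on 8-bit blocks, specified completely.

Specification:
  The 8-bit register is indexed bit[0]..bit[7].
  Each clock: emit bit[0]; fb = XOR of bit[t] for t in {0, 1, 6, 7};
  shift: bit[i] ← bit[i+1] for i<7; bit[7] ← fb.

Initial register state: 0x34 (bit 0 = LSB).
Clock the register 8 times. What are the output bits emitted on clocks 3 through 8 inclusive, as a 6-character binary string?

101100

reg_0 = 0x34
clock 1: out=0, reg = 0x1A
clock 2: out=0, reg = 0x8D
clock 3: out=1, reg = 0x46
clock 4: out=0, reg = 0x23
clock 5: out=1, reg = 0x11
clock 6: out=1, reg = 0x88
clock 7: out=0, reg = 0xC4
clock 8: out=0, reg = 0x62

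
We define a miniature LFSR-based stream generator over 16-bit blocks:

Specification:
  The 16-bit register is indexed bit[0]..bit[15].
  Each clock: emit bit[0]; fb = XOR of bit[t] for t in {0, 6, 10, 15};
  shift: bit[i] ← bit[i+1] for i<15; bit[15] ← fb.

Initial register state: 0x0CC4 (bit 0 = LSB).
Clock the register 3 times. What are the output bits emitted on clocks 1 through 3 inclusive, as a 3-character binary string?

reg_0 = 0x0CC4
clock 1: out=0, reg = 0x0662
clock 2: out=0, reg = 0x0331
clock 3: out=1, reg = 0x8198

001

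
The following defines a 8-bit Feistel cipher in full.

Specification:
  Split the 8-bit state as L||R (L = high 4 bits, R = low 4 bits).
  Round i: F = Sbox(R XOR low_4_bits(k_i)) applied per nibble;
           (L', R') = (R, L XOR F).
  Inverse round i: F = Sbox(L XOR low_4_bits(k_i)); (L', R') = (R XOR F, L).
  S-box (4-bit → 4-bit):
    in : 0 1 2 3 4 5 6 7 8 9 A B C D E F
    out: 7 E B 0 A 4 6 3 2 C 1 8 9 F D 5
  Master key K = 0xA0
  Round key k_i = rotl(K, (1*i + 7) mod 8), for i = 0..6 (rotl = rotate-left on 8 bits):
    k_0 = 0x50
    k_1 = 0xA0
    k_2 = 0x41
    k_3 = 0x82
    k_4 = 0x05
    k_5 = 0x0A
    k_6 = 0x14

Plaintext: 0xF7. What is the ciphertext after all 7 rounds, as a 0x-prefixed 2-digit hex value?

0x62

s_0 = plaintext = 0xF7
s_1 = Round(s_0, k_0) = 0x7C
s_2 = Round(s_1, k_1) = 0xCE
s_3 = Round(s_2, k_2) = 0xE9
s_4 = Round(s_3, k_3) = 0x96
s_5 = Round(s_4, k_4) = 0x69
s_6 = Round(s_5, k_5) = 0x96
s_7 = Round(s_6, k_6) = 0x62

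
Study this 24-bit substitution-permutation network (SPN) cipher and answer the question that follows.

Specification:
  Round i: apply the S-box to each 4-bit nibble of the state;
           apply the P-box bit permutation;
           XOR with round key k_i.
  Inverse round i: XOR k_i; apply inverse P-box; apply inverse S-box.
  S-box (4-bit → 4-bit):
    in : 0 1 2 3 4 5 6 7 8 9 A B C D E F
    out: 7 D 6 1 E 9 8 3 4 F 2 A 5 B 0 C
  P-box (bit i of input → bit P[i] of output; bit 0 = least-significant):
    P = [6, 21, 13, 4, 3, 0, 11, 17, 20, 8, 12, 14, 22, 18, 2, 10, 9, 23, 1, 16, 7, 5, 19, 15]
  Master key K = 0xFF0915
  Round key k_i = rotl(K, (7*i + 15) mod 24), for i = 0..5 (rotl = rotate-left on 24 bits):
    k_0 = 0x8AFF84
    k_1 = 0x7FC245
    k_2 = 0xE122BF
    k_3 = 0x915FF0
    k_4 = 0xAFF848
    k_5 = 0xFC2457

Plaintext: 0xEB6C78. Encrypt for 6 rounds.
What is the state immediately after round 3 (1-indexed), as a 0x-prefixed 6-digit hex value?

s_0 = plaintext = 0xEB6C78
s_1 = Round(s_0, k_0) = 0x1BCB8D
s_2 = Round(s_1, k_1) = 0x960B91
s_3 = Round(s_2, k_2) = 0xAECB42
s_4 = Round(s_3, k_3) = 0xF336D5
s_5 = Round(s_4, k_4) = 0xE53A11
s_6 = Round(s_5, k_5) = 0xBF0F0F

0xAECB42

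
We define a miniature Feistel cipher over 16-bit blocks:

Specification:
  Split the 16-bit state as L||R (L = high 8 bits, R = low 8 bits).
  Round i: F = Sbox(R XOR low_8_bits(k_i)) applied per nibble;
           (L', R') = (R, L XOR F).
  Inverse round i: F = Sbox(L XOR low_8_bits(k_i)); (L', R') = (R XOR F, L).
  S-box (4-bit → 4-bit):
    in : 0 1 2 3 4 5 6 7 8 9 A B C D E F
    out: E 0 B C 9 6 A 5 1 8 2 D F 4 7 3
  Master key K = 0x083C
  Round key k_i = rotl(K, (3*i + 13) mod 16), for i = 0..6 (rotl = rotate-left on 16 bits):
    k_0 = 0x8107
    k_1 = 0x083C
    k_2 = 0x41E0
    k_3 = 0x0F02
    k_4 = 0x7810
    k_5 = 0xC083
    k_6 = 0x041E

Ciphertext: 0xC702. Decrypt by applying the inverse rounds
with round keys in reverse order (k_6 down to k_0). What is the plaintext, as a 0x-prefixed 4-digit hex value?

s_0 = ciphertext = 0xC702
s_1 = InvRound(s_0, k_6) = 0x4AC7
s_2 = InvRound(s_1, k_5) = 0x3F4A
s_3 = InvRound(s_2, k_4) = 0xF93F
s_4 = InvRound(s_3, k_3) = 0x02F9
s_5 = InvRound(s_4, k_2) = 0x8202
s_6 = InvRound(s_5, k_1) = 0xD582
s_7 = InvRound(s_6, k_0) = 0xC9D5

0xC9D5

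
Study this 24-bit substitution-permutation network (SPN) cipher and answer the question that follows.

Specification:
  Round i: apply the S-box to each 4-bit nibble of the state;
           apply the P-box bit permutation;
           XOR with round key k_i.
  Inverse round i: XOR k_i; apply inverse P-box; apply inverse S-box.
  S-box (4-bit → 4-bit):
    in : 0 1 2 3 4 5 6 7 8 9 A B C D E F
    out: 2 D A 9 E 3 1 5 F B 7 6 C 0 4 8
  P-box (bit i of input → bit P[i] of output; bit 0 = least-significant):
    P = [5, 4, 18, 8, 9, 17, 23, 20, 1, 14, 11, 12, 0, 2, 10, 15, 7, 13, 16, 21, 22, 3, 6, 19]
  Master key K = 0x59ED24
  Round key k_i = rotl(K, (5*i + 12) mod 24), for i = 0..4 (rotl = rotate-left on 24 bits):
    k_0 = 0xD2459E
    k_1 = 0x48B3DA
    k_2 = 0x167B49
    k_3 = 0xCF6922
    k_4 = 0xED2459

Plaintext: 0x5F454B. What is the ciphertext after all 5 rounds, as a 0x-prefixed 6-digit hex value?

s_0 = plaintext = 0x5F454B
s_1 = Round(s_0, k_0) = 0x248180
s_2 = Round(s_1, k_1) = 0xF30DC5
s_3 = Round(s_2, k_2) = 0xAE7BFD
s_4 = Round(s_3, k_3) = 0x9E256B
s_5 = Round(s_4, k_4) = 0xA0E647

0xA0E647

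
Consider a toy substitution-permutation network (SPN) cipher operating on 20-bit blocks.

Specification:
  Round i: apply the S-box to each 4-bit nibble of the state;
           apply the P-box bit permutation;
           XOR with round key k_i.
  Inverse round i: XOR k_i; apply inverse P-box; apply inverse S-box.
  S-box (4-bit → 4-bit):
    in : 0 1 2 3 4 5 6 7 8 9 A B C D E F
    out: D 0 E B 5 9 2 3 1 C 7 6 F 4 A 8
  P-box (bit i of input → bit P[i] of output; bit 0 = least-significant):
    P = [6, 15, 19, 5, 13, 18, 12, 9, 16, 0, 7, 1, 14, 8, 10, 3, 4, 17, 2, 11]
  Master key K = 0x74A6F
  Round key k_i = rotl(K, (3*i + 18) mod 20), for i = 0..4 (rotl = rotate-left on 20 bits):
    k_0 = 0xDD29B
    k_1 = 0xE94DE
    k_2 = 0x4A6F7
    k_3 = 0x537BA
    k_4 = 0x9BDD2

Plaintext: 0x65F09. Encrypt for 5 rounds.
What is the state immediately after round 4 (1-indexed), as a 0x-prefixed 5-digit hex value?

s_0 = plaintext = 0x65F09
s_1 = Round(s_0, k_0) = 0x7A0B1
s_2 = Round(s_1, k_1) = 0x9C14C
s_3 = Round(s_2, k_2) = 0xC5B9B
s_4 = Round(s_3, k_3) = 0xFED27
s_5 = Round(s_4, k_4) = 0xD261A

0xFED27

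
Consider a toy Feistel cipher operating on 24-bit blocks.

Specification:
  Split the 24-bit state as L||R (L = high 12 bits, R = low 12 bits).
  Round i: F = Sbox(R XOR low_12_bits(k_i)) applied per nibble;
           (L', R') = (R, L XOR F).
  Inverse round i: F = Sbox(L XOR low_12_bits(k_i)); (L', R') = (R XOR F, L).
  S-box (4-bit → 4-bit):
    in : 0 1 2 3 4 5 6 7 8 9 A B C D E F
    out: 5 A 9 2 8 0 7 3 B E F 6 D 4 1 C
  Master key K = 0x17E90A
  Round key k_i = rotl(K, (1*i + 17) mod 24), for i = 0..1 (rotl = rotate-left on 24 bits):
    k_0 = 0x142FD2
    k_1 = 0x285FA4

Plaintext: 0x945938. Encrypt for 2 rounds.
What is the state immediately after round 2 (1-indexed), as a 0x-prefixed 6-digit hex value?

0xE5A3F9

s_0 = plaintext = 0x945938
s_1 = Round(s_0, k_0) = 0x938E5A
s_2 = Round(s_1, k_1) = 0xE5A3F9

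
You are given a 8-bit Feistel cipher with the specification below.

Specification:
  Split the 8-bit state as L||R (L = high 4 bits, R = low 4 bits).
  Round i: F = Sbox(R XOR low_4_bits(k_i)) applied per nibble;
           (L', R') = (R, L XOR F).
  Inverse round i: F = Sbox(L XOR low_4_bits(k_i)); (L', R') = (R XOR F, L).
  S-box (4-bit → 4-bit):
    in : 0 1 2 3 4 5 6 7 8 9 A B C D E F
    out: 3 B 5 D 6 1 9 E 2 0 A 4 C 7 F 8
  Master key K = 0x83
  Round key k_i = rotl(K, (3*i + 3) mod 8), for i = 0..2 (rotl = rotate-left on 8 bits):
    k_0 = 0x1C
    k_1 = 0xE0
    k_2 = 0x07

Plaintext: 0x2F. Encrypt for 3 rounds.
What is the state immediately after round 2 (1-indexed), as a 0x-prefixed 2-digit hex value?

s_0 = plaintext = 0x2F
s_1 = Round(s_0, k_0) = 0xFF
s_2 = Round(s_1, k_1) = 0xF7
s_3 = Round(s_2, k_2) = 0x7C

0xF7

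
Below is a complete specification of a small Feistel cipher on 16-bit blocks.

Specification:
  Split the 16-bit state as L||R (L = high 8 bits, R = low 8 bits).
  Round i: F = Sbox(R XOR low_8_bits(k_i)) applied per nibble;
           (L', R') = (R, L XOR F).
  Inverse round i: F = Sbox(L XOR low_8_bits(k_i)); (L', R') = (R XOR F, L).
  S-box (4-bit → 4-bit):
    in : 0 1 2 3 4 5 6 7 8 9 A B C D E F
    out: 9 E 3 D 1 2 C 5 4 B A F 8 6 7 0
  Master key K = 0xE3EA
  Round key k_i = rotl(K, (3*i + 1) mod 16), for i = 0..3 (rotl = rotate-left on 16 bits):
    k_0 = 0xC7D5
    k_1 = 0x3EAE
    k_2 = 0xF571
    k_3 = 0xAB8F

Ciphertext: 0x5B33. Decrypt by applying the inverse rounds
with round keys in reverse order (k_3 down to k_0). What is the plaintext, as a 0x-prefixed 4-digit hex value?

0xFBD6

s_0 = ciphertext = 0x5B33
s_1 = InvRound(s_0, k_3) = 0x525B
s_2 = InvRound(s_1, k_2) = 0x6652
s_3 = InvRound(s_2, k_1) = 0xD666
s_4 = InvRound(s_3, k_0) = 0xFBD6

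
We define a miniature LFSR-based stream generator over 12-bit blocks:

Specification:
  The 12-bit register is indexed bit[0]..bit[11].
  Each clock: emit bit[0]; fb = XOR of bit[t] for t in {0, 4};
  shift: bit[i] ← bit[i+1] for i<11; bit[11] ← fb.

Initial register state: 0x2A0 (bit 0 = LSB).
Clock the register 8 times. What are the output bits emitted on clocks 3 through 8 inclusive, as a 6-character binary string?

000101

reg_0 = 0x2A0
clock 1: out=0, reg = 0x150
clock 2: out=0, reg = 0x8A8
clock 3: out=0, reg = 0x454
clock 4: out=0, reg = 0xA2A
clock 5: out=0, reg = 0x515
clock 6: out=1, reg = 0x28A
clock 7: out=0, reg = 0x145
clock 8: out=1, reg = 0x8A2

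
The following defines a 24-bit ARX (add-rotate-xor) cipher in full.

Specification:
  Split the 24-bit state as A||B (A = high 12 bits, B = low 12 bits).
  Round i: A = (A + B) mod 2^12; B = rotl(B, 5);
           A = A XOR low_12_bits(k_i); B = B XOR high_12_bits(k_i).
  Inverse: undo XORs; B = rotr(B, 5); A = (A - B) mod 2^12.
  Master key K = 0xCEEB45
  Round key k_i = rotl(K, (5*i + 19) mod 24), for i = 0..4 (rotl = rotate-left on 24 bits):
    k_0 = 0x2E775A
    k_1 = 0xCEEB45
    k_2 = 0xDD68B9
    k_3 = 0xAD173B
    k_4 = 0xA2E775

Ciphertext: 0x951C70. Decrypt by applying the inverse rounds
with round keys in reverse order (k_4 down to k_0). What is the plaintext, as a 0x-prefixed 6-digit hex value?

s_0 = ciphertext = 0x951C70
s_1 = InvRound(s_0, k_4) = 0xEF2F32
s_2 = InvRound(s_1, k_3) = 0x81A1AF
s_3 = InvRound(s_2, k_2) = 0x3C0CE3
s_4 = InvRound(s_3, k_1) = 0x205680
s_5 = InvRound(s_4, k_0) = 0x1BC3A3

0x1BC3A3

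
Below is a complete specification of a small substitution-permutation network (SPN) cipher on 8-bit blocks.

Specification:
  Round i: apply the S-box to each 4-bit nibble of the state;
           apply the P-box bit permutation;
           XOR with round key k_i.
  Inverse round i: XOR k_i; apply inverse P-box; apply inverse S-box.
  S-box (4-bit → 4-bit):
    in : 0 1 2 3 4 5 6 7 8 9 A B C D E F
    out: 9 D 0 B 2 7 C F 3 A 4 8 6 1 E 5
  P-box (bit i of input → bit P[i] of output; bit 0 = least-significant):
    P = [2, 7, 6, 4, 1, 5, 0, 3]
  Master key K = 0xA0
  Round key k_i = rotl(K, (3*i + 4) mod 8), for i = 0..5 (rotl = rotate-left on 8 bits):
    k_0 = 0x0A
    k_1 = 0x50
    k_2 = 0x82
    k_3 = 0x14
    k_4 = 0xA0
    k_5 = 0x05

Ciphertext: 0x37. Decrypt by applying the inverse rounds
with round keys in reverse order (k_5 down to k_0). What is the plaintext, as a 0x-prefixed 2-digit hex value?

0x3C

s_0 = ciphertext = 0x37
s_1 = InvRound(s_0, k_5) = 0x8B
s_2 = InvRound(s_1, k_4) = 0x72
s_3 = InvRound(s_2, k_3) = 0x8F
s_4 = InvRound(s_3, k_2) = 0x6D
s_5 = InvRound(s_4, k_1) = 0xE0
s_6 = InvRound(s_5, k_0) = 0x3C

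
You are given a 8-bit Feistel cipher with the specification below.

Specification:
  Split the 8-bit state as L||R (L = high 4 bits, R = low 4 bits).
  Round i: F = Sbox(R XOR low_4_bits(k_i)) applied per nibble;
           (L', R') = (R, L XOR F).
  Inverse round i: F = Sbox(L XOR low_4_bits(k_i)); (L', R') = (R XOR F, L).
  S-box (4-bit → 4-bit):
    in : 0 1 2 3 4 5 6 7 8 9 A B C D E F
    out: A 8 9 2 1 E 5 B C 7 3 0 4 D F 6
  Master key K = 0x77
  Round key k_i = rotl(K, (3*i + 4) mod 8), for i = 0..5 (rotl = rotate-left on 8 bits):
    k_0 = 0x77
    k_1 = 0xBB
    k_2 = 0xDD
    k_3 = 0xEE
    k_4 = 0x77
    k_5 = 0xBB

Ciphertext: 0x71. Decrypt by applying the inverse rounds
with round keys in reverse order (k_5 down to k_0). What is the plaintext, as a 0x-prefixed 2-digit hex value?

0x3B

s_0 = ciphertext = 0x71
s_1 = InvRound(s_0, k_5) = 0x57
s_2 = InvRound(s_1, k_4) = 0xE5
s_3 = InvRound(s_2, k_3) = 0xFE
s_4 = InvRound(s_3, k_2) = 0x7F
s_5 = InvRound(s_4, k_1) = 0xB7
s_6 = InvRound(s_5, k_0) = 0x3B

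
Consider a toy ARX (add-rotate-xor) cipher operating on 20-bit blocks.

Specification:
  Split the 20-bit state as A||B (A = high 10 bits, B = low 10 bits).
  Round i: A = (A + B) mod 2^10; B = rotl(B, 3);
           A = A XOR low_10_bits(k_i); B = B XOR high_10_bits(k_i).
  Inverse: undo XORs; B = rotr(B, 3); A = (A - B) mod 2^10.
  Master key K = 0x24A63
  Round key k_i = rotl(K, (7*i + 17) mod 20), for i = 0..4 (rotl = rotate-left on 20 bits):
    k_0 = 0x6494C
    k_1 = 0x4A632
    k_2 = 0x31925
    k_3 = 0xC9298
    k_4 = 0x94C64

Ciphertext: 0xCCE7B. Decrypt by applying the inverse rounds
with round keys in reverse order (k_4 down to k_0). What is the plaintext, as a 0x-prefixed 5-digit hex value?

0x58BE2

s_0 = ciphertext = 0xCCE7B
s_1 = InvRound(s_0, k_4) = 0xD4805
s_2 = InvRound(s_1, k_3) = 0x398E4
s_3 = InvRound(s_2, k_2) = 0x2FD04
s_4 = InvRound(s_3, k_1) = 0x02285
s_5 = InvRound(s_4, k_0) = 0x58BE2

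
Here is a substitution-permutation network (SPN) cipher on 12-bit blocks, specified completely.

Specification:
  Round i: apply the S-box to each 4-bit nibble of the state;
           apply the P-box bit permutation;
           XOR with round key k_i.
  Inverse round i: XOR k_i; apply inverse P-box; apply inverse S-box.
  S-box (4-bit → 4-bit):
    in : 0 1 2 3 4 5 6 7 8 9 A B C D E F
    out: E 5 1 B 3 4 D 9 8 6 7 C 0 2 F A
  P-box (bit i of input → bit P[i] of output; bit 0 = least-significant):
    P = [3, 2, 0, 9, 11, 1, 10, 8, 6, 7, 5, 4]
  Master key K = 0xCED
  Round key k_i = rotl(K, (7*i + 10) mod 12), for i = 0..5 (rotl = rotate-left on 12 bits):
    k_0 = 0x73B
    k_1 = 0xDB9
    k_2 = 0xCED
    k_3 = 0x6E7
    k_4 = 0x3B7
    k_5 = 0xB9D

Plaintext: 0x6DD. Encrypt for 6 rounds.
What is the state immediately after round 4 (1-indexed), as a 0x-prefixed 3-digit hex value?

0x436

s_0 = plaintext = 0x6DD
s_1 = Round(s_0, k_0) = 0x74D
s_2 = Round(s_1, k_1) = 0x5EF
s_3 = Round(s_2, k_2) = 0x3CB
s_4 = Round(s_3, k_3) = 0x436
s_5 = Round(s_4, k_4) = 0x87C
s_6 = Round(s_5, k_5) = 0x28D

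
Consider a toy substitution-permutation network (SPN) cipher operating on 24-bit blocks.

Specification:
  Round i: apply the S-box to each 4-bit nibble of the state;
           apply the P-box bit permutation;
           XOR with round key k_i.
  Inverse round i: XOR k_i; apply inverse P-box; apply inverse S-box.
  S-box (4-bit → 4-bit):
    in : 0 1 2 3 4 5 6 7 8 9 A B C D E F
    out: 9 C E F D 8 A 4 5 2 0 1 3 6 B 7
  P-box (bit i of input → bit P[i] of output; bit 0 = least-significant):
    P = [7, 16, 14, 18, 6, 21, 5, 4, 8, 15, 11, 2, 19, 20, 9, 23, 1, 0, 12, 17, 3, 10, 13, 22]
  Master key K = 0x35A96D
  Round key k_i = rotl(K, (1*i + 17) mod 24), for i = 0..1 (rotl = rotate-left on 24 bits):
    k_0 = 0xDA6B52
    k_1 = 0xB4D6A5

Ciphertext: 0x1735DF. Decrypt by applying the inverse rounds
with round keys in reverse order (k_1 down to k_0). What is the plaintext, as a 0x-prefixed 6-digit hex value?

s_0 = ciphertext = 0x1735DF
s_1 = InvRound(s_0, k_1) = 0x801C3D
s_2 = InvRound(s_1, k_0) = 0x33F087

0x33F087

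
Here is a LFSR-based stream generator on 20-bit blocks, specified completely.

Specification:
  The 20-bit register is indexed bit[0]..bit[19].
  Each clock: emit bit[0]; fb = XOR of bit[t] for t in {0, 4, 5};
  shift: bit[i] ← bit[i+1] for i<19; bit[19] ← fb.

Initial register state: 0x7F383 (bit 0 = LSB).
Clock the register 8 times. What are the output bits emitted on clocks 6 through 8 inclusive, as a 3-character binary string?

reg_0 = 0x7F383
clock 1: out=1, reg = 0xBF9C1
clock 2: out=1, reg = 0xDFCE0
clock 3: out=0, reg = 0xEFE70
clock 4: out=0, reg = 0x77F38
clock 5: out=0, reg = 0x3BF9C
clock 6: out=0, reg = 0x9DFCE
clock 7: out=0, reg = 0x4EFE7
clock 8: out=1, reg = 0x277F3

001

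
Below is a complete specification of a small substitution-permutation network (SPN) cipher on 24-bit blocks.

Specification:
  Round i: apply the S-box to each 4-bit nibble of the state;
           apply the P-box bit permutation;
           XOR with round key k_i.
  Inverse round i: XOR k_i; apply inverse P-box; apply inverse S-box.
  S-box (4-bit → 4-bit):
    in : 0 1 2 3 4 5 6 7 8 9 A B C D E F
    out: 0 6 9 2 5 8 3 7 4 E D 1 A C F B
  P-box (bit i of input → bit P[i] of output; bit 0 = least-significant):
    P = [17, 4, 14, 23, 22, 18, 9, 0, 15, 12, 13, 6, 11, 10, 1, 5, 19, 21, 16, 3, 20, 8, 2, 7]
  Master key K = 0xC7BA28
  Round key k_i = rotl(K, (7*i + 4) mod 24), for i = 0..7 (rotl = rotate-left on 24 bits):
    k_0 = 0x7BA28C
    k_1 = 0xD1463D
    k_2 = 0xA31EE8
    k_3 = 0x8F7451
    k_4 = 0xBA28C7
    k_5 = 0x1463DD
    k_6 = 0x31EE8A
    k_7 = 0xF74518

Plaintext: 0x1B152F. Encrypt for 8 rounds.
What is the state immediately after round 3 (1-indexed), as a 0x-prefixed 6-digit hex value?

s_0 = plaintext = 0x1B152F
s_1 = Round(s_0, k_0) = 0xB1A7DB
s_2 = Round(s_1, k_1) = 0xE2FC1E
s_3 = Round(s_2, k_2) = 0x3D4114
s_4 = Round(s_3, k_3) = 0x880F5B
s_5 = Round(s_4, k_4) = 0xB9B882
s_6 = Round(s_5, k_5) = 0xA749D5
s_7 = Round(s_6, k_6) = 0x88D44D
s_8 = Round(s_7, k_7) = 0x36A73E

0x3D4114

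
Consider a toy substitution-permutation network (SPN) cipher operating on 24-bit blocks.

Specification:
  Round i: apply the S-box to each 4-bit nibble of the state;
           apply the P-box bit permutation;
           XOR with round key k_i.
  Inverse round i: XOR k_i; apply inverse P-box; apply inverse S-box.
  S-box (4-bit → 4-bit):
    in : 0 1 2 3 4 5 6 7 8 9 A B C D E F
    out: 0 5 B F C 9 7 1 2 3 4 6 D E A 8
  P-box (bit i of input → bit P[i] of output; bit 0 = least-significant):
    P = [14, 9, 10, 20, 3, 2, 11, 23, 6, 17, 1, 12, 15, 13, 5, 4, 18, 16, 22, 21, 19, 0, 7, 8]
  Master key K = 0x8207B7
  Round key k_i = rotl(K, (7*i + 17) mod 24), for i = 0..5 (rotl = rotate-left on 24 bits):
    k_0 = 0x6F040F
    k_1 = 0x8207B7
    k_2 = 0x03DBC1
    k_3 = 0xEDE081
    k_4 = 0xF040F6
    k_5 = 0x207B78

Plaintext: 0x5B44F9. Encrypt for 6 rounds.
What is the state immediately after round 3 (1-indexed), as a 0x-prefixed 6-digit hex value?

0x0DF48D

s_0 = plaintext = 0x5B44F9
s_1 = Round(s_0, k_0) = 0xA6573D
s_2 = Round(s_1, k_1) = 0x57896B
s_3 = Round(s_2, k_2) = 0x0DF48D
s_4 = Round(s_3, k_3) = 0x9CF697
s_5 = Round(s_4, k_4) = 0x9E00A9
s_6 = Round(s_5, k_5) = 0x093179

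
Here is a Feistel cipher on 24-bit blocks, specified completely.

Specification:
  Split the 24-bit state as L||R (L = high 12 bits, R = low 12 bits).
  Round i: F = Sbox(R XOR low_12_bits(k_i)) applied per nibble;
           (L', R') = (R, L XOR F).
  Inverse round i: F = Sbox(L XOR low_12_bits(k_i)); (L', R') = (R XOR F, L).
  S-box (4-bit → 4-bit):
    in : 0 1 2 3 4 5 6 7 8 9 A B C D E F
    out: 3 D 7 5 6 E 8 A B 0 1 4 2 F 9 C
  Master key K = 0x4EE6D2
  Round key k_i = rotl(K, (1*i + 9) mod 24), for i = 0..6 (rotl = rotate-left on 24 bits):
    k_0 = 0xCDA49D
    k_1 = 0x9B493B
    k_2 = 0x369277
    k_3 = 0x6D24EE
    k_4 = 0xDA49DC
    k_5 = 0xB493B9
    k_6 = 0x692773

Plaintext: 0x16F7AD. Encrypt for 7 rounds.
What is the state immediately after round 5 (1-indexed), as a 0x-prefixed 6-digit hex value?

s_0 = plaintext = 0x16F7AD
s_1 = Round(s_0, k_0) = 0x7AD43C
s_2 = Round(s_1, k_1) = 0x43C897
s_3 = Round(s_2, k_2) = 0x8975AF
s_4 = Round(s_3, k_3) = 0x5AF5FA
s_5 = Round(s_4, k_4) = 0x5FA7D7
s_6 = Round(s_5, k_5) = 0x7D7373
s_7 = Round(s_6, k_6) = 0x3731E4

0x5FA7D7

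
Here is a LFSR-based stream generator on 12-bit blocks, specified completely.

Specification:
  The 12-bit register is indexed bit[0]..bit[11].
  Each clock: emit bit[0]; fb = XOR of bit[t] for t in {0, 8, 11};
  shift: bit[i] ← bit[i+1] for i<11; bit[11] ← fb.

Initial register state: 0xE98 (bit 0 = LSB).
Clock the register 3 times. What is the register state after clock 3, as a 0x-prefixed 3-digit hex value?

0xBD3

reg_0 = 0xE98
clock 1: out=0, reg = 0xF4C
clock 2: out=0, reg = 0x7A6
clock 3: out=0, reg = 0xBD3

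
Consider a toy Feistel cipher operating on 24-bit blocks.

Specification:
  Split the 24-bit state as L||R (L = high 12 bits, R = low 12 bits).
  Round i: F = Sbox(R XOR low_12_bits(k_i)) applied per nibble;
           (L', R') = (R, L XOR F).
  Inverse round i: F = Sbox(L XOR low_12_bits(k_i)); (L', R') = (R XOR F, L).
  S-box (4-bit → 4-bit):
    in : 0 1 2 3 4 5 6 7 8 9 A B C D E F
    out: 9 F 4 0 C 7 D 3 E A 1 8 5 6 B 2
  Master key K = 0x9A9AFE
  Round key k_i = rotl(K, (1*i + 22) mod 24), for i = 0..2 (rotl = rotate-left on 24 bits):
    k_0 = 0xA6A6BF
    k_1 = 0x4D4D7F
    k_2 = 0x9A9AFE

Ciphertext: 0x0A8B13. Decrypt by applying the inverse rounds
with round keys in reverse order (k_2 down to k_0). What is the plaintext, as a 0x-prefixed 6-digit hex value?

s_0 = ciphertext = 0x0A8B13
s_1 = InvRound(s_0, k_2) = 0xA6E0A8
s_2 = InvRound(s_1, k_1) = 0x357A6E
s_3 = InvRound(s_2, k_0) = 0xDD0357

0xDD0357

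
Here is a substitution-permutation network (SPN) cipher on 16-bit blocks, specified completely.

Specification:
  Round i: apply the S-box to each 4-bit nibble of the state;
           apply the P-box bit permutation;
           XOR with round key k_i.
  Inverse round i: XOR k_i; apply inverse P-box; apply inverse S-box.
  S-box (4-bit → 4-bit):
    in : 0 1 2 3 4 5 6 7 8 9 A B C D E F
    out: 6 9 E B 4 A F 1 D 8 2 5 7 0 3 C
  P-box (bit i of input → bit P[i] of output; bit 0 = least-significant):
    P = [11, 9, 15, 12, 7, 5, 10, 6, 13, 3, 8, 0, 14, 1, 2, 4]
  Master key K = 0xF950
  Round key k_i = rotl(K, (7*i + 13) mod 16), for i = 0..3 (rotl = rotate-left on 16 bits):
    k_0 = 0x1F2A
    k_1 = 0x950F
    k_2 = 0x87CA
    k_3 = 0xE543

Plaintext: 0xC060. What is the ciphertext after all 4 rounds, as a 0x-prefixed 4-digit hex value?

s_0 = plaintext = 0xC060
s_1 = Round(s_0, k_0) = 0xD8C4
s_2 = Round(s_1, k_1) = 0x30AE
s_3 = Round(s_2, k_2) = 0xCCF0
s_4 = Round(s_3, k_3) = 0x020D

0x020D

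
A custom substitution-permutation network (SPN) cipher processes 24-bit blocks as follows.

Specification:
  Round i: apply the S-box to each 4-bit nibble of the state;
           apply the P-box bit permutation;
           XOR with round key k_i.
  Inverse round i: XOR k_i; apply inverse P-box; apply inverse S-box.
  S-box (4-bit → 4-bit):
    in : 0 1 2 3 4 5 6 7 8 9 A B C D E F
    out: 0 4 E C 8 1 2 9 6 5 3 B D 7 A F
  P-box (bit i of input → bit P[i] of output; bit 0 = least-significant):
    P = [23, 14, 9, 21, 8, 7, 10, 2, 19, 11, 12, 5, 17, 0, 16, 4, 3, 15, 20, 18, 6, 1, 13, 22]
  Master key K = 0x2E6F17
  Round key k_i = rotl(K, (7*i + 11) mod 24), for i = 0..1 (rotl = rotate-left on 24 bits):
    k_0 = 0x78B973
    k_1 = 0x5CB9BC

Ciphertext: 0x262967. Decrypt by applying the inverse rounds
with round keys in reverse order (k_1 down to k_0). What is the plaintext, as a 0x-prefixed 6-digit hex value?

0xE42045

s_0 = ciphertext = 0x262967
s_1 = InvRound(s_0, k_1) = 0xBDB964
s_2 = InvRound(s_1, k_0) = 0xE42045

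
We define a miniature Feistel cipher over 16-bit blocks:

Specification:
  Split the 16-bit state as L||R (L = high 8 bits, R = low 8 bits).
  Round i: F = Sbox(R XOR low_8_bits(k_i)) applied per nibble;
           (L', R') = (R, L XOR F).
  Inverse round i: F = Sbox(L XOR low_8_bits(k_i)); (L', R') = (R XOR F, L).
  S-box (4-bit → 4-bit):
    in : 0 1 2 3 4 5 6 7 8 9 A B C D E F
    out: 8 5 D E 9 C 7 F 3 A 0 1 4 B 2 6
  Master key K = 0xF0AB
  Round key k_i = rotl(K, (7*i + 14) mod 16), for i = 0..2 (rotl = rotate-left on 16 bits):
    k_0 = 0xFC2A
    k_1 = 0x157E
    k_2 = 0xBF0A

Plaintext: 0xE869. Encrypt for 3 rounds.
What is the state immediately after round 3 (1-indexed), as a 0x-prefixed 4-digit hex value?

0xEA5E

s_0 = plaintext = 0xE869
s_1 = Round(s_0, k_0) = 0x6976
s_2 = Round(s_1, k_1) = 0x76EA
s_3 = Round(s_2, k_2) = 0xEA5E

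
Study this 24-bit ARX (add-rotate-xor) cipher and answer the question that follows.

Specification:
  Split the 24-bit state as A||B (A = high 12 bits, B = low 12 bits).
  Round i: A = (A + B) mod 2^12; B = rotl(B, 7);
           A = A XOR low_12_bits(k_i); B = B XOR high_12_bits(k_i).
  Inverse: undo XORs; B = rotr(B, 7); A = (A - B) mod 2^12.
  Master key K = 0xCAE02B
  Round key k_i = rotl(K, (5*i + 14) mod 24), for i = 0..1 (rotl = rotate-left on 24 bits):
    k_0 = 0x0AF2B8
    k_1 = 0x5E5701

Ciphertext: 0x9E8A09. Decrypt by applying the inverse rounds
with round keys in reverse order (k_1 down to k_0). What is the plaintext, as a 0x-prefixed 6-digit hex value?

s_0 = ciphertext = 0x9E8A09
s_1 = InvRound(s_0, k_1) = 0x14AD9F
s_2 = InvRound(s_1, k_0) = 0xDD861A

0xDD861A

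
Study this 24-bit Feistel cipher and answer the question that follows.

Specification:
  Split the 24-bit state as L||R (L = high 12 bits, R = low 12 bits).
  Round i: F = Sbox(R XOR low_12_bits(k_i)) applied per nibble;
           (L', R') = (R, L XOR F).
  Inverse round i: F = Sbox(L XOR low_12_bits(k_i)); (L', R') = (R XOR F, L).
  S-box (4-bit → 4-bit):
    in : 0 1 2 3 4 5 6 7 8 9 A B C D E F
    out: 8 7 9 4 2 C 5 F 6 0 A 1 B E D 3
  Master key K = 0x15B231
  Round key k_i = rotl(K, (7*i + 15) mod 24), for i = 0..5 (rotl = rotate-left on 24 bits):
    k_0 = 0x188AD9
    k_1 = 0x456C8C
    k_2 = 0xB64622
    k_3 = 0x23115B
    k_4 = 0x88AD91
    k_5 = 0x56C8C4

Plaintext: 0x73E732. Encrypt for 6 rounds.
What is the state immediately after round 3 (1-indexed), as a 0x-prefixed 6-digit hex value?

0xB667CD

s_0 = plaintext = 0x73E732
s_1 = Round(s_0, k_0) = 0x7329EF
s_2 = Round(s_1, k_1) = 0x9EFB66
s_3 = Round(s_2, k_2) = 0xB667CD
s_4 = Round(s_3, k_3) = 0x7CDE63
s_5 = Round(s_4, k_4) = 0xE633F4
s_6 = Round(s_5, k_5) = 0x3F4F2B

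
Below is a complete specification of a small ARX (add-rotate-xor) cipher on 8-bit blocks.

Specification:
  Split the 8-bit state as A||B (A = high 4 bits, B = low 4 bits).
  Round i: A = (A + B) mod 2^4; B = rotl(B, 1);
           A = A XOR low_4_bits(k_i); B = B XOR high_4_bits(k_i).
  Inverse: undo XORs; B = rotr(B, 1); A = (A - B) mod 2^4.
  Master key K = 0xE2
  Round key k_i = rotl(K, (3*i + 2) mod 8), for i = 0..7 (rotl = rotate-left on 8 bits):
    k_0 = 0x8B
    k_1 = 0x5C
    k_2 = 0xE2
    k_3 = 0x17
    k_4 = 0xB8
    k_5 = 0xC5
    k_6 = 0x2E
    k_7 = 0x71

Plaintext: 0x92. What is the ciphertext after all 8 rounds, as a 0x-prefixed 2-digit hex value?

0xD2

s_0 = plaintext = 0x92
s_1 = Round(s_0, k_0) = 0x0C
s_2 = Round(s_1, k_1) = 0x0C
s_3 = Round(s_2, k_2) = 0xE7
s_4 = Round(s_3, k_3) = 0x2F
s_5 = Round(s_4, k_4) = 0x94
s_6 = Round(s_5, k_5) = 0x84
s_7 = Round(s_6, k_6) = 0x2A
s_8 = Round(s_7, k_7) = 0xD2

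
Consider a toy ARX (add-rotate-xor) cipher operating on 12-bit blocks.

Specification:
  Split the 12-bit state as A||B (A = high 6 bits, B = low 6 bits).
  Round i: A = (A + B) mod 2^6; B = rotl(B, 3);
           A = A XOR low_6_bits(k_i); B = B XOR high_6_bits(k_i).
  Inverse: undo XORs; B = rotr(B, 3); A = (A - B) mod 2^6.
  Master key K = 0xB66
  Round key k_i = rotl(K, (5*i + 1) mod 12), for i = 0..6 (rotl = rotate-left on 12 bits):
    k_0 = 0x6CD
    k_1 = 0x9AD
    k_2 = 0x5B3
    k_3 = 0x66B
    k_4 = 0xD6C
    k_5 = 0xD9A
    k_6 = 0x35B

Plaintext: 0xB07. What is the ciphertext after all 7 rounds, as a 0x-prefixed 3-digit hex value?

0xFC4

s_0 = plaintext = 0xB07
s_1 = Round(s_0, k_0) = 0xFA3
s_2 = Round(s_1, k_1) = 0x33A
s_3 = Round(s_2, k_2) = 0xD41
s_4 = Round(s_3, k_3) = 0x751
s_5 = Round(s_4, k_4) = 0x0BF
s_6 = Round(s_5, k_5) = 0x6C9
s_7 = Round(s_6, k_6) = 0xFC4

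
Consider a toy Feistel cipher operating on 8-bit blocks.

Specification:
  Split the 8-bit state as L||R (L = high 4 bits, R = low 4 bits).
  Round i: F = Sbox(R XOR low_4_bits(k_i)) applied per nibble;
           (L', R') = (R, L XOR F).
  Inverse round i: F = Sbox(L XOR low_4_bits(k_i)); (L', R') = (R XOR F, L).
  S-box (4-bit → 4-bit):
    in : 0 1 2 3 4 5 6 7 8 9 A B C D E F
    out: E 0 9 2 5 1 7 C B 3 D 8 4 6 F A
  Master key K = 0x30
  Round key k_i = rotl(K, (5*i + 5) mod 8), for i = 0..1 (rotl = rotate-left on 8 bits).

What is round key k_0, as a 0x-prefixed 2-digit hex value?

K = 0x30
k_0 = rotl(K, (5*0+5) mod 8) = rotl(K, 5) = 0x06

0x06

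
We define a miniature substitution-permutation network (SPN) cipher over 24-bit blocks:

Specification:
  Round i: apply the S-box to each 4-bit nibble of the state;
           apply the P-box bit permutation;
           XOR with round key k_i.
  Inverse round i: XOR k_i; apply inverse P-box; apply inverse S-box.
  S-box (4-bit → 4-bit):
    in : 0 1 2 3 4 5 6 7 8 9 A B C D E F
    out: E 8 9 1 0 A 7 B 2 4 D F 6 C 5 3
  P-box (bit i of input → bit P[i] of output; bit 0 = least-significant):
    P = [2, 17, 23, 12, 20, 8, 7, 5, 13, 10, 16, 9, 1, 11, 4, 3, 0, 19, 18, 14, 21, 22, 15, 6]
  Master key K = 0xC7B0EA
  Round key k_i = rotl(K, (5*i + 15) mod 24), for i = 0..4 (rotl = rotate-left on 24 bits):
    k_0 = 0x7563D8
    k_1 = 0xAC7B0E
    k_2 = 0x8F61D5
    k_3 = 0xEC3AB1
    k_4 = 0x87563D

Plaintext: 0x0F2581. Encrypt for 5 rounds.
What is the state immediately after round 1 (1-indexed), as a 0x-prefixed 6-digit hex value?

0x3DF493

s_0 = plaintext = 0x0F2581
s_1 = Round(s_0, k_0) = 0x3DF493
s_2 = Round(s_1, k_1) = 0x883388
s_3 = Round(s_2, k_2) = 0xC540D7
s_4 = Round(s_3, k_3) = 0xA7EC15
s_5 = Round(s_4, k_4) = 0xAC824E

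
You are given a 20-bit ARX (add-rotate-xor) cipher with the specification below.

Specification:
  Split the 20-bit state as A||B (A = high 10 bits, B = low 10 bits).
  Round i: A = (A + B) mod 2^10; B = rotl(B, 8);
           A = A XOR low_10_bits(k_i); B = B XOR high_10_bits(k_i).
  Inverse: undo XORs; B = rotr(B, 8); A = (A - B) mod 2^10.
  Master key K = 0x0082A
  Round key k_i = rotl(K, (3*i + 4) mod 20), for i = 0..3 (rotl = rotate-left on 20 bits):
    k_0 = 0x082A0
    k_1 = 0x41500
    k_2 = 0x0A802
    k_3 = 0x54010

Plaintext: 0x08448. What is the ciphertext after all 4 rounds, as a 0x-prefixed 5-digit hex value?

s_0 = plaintext = 0x08448
s_1 = Round(s_0, k_0) = 0xB2432
s_2 = Round(s_1, k_1) = 0xFEF09
s_3 = Round(s_2, k_2) = 0xC19E8
s_4 = Round(s_3, k_3) = 0x3F92A

0x3F92A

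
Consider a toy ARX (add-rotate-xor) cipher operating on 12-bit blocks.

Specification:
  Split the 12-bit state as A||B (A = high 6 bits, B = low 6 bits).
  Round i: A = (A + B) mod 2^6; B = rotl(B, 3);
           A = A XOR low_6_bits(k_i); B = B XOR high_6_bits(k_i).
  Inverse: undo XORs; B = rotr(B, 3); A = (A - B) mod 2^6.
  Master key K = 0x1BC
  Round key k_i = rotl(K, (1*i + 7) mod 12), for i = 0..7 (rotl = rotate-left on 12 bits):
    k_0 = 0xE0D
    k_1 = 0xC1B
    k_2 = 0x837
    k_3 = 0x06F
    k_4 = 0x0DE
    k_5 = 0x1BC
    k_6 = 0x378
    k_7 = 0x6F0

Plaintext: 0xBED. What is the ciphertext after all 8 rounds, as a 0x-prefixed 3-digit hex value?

0x3F3

s_0 = plaintext = 0xBED
s_1 = Round(s_0, k_0) = 0x455
s_2 = Round(s_1, k_1) = 0xF5A
s_3 = Round(s_2, k_2) = 0x833
s_4 = Round(s_3, k_3) = 0xF1F
s_5 = Round(s_4, k_4) = 0x178
s_6 = Round(s_5, k_5) = 0x041
s_7 = Round(s_6, k_6) = 0xE85
s_8 = Round(s_7, k_7) = 0x3F3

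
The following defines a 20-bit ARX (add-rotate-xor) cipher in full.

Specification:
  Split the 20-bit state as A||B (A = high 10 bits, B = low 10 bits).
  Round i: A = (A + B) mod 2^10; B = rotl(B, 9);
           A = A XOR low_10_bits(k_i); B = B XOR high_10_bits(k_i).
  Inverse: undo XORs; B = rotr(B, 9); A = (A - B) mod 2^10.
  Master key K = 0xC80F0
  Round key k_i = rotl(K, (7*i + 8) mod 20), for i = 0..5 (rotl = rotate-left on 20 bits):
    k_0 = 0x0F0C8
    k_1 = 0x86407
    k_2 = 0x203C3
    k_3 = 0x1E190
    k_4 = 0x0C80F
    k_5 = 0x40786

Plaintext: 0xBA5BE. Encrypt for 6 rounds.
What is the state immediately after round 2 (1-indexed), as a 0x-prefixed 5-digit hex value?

0x55468

s_0 = plaintext = 0xBA5BE
s_1 = Round(s_0, k_0) = 0x1BCE3
s_2 = Round(s_1, k_1) = 0x55468
s_3 = Round(s_2, k_2) = 0x9F8B4
s_4 = Round(s_3, k_3) = 0xA8822
s_5 = Round(s_4, k_4) = 0xB2C23
s_6 = Round(s_5, k_5) = 0x5A310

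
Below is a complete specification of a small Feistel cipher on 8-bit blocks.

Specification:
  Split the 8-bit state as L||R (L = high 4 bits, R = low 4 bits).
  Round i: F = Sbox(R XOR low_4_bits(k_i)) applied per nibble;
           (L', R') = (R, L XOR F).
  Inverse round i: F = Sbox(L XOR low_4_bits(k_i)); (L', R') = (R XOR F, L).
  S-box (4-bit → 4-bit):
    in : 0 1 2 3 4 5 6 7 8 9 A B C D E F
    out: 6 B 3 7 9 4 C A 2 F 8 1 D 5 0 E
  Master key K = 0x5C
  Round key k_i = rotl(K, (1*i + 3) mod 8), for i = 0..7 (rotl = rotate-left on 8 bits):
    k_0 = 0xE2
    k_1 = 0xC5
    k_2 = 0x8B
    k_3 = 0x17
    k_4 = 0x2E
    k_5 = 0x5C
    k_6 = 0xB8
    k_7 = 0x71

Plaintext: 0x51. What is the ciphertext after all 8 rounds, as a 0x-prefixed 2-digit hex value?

s_0 = plaintext = 0x51
s_1 = Round(s_0, k_0) = 0x12
s_2 = Round(s_1, k_1) = 0x2B
s_3 = Round(s_2, k_2) = 0xB4
s_4 = Round(s_3, k_3) = 0x4C
s_5 = Round(s_4, k_4) = 0xC7
s_6 = Round(s_5, k_5) = 0x7D
s_7 = Round(s_6, k_6) = 0xD3
s_8 = Round(s_7, k_7) = 0x3E

0x3E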